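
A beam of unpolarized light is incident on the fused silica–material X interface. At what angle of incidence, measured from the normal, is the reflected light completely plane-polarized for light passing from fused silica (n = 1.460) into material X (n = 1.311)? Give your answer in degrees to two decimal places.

θ_B ≈ 41.92°

The reflected p-component vanishes when tan θ_B = n₂/n₁.
tan θ_B = n₂/n₁ = 1.311/1.460 = 0.8979.
θ_B = arctan(0.8979) = 41.92°.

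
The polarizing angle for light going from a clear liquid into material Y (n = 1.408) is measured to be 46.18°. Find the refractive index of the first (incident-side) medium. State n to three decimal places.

n ≈ 1.351

At the polarizing angle, tan θ_B = n₂/n₁ with n₁ on the incident side (a clear liquid) and n₂ on the transmitted side (material Y).
n₁ = n₂ / tan θ_B = 1.408 / tan 46.18° = 1.351.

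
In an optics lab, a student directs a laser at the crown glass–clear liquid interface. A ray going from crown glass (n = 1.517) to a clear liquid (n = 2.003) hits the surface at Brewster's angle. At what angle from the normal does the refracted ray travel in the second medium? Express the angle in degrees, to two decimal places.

θ_t ≈ 37.14°

tan θ_B = n₂/n₁ = 2.003/1.517 = 1.3204, so θ_B = 52.86°.
Since θ_B + θ_t = 90° at Brewster incidence, θ_t = 90° − 52.86° = 37.14°.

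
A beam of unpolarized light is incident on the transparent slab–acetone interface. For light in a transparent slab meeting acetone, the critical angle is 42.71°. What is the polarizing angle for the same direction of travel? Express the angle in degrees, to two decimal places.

At the critical angle sin θ_c = n₂/n₁, giving n₂/n₁ = sin 42.71° = 0.6783.
Then tan θ_B = n₂/n₁ = 0.6783, so θ_B = arctan 0.6783 = 34.15°.

θ_B ≈ 34.15°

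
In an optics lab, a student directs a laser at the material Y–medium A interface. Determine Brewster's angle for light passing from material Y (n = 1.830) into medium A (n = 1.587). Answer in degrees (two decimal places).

The reflected p-component vanishes when tan θ_B = n₂/n₁.
tan θ_B = n₂/n₁ = 1.587/1.830 = 0.8672.
So θ_B = arctan 0.8672 = 40.93°.

θ_B ≈ 40.93°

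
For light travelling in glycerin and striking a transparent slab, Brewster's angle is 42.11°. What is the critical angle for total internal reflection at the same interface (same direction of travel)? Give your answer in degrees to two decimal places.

θ_c ≈ 64.67°

n₂/n₁ = tan 42.11° = 0.9039; the critical angle satisfies sin θ_c = n₂/n₁.
θ_c = arcsin(0.9039) = 64.67°.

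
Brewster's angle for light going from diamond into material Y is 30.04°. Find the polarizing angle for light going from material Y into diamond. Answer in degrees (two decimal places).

θ_B' ≈ 59.96°

tan θ_B' = n₁/n₂ = 1/tan θ_B, so θ_B' = 90° − θ_B.
θ_B' = 90° − 30.04° = 59.96°.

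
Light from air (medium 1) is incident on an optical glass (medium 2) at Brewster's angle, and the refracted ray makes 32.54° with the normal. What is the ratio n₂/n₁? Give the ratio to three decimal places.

n₂/n₁ ≈ 1.567

At Brewster incidence θ_B = 90° − θ_t = 90° − 32.54° = 57.46°.
tan θ_B = n₂/n₁, so n₂/n₁ = tan 57.46° = 1.567.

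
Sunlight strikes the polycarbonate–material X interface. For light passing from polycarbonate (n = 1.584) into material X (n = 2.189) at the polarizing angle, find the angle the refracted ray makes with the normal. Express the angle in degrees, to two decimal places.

tan θ_B = n₂/n₁ = 2.189/1.584 = 1.3819, so θ_B = 54.11°.
At Brewster's angle the reflected and refracted rays are perpendicular, so θ_t = 90° − θ_B = 90° − 54.11° = 35.89°.

θ_t ≈ 35.89°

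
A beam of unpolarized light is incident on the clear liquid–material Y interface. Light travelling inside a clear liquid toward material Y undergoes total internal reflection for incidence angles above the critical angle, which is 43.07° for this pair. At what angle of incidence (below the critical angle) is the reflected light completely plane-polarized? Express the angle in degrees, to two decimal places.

θ_B ≈ 34.33°

n₂/n₁ = sin θ_c = sin 43.07° = 0.6829.
tan θ_B equals the same ratio, so θ_B = arctan(0.6829) = 34.33°.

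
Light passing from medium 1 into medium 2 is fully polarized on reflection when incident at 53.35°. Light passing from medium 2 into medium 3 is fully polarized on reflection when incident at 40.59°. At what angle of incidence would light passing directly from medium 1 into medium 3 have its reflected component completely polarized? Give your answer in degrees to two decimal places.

tan θ_B(1→2) = n₂/n₁ = tan 53.35° = 1.3440.
tan θ_B(2→3) = n₃/n₂ = tan 40.59° = 0.8568.
Multiplying, n₃/n₁ = 1.3440 × 0.8568 = 1.1516, and θ_B(1→3) = arctan 1.1516 = 49.03°.

θ_B ≈ 49.03°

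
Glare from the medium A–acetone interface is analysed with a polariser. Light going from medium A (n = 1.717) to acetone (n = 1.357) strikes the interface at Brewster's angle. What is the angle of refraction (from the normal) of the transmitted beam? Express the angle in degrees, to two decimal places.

θ_t ≈ 51.68°

First find Brewster's angle: tan θ_B = 1.357/1.717 = 0.7903, giving θ_B = 38.32°.
The refracted ray is perpendicular to the reflected ray, so θ_t = 90° − θ_B = 51.68°.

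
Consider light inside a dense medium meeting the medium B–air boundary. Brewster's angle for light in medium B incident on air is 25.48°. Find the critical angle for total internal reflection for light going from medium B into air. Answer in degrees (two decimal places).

θ_c ≈ 28.46°

n₂/n₁ = tan 25.48° = 0.4765; the critical angle satisfies sin θ_c = n₂/n₁.
θ_c = arcsin(0.4765) = 28.46°.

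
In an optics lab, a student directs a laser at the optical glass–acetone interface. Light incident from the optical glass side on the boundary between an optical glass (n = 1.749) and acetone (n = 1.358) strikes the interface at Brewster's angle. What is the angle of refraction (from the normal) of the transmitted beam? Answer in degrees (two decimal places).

θ_t ≈ 52.17°

θ_B = arctan(n₂/n₁) = arctan(1.358/1.749) = 37.83°.
Since θ_B + θ_t = 90° at Brewster incidence, θ_t = 90° − 37.83° = 52.17°.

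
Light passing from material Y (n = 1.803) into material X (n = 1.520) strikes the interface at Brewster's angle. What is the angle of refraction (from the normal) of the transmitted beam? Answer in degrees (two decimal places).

θ_B = arctan(n₂/n₁) = arctan(1.520/1.803) = 40.13°.
Since θ_B + θ_t = 90° at Brewster incidence, θ_t = 90° − 40.13° = 49.87°.

θ_t ≈ 49.87°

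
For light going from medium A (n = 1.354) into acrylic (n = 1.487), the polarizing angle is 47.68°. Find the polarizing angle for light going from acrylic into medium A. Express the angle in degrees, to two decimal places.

The two Brewster angles are complementary: θ_B' = 90° − θ_B = 90° − 47.68° = 42.32°.

θ_B' ≈ 42.32°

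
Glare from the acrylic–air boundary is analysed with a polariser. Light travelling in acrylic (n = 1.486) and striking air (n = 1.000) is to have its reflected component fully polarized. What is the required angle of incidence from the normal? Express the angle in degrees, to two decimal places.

Here n₂/n₁ = 1.000/1.486 = 0.6729, and Brewster's law gives tan θ_B = n₂/n₁.
θ_B = arctan(0.6729) = 33.94°.

θ_B ≈ 33.94°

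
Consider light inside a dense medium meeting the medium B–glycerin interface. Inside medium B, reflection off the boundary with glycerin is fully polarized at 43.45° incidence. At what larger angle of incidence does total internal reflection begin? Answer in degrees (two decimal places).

From Brewster, n₂/n₁ = tan θ_B = tan 43.45° = 0.9473.
Then sin θ_c = n₂/n₁ = 0.9473, so θ_c = arcsin 0.9473 = 71.32°.

θ_c ≈ 71.32°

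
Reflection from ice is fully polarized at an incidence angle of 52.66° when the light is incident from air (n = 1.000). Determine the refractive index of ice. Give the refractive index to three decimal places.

n ≈ 1.311

Brewster's law: tan θ_B = n₂/n₁ (light incident in air, refracted into ice).
n₂ = n₁ tan θ_B = 1.000 × tan 52.66° = 1.311.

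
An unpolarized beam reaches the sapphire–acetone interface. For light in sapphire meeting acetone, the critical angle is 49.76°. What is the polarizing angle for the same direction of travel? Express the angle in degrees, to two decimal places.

θ_B ≈ 37.36°

sin θ_c = n₂/n₁, so n₂/n₁ = sin 49.76° = 0.7633.
Brewster: tan θ_B = n₂/n₁ = 0.7633.
θ_B = arctan(0.7633) = 37.36°.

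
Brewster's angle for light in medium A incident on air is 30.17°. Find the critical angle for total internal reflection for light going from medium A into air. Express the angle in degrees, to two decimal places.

θ_c ≈ 35.54°

tan θ_B = n₂/n₁ = tan 30.17° = 0.5813.
Total internal reflection: sin θ_c = n₂/n₁ = 0.5813.
θ_c = arcsin(0.5813) = 35.54°.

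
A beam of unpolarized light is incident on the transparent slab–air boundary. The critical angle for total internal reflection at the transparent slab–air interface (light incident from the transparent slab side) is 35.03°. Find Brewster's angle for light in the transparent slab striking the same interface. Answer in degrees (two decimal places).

θ_B ≈ 29.86°

sin θ_c = n₂/n₁, so n₂/n₁ = sin 35.03° = 0.5740.
Brewster: tan θ_B = n₂/n₁ = 0.5740.
θ_B = arctan(0.5740) = 29.86°.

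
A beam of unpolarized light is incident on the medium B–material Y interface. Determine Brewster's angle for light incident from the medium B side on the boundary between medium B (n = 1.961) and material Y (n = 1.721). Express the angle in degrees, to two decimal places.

The reflected p-component vanishes when tan θ_B = n₂/n₁.
Brewster's condition: tan θ_B = n₂/n₁ = 1.721/1.961 = 0.8776.
So θ_B = arctan 0.8776 = 41.27°.

θ_B ≈ 41.27°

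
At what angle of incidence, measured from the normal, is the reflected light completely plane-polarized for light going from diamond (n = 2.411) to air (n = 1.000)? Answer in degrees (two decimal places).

tan θ_B = n₂/n₁ = 1.000/2.411 = 0.4148.
So θ_B = arctan 0.4148 = 22.53°.

θ_B ≈ 22.53°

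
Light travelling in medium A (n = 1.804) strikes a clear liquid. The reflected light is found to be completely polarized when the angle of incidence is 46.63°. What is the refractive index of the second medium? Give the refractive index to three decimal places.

At the polarizing angle, tan θ_B = n₂/n₁ with n₁ on the incident side (medium A) and n₂ on the transmitted side (a clear liquid).
n₂ = n₁ tan θ_B = 1.804 × tan 46.63° = 1.910.

n ≈ 1.910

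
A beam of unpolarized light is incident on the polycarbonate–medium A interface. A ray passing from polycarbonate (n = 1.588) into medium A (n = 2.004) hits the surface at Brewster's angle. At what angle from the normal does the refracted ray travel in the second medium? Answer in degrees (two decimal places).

First find Brewster's angle: tan θ_B = 2.004/1.588 = 1.2620, giving θ_B = 51.61°.
At Brewster's angle the reflected and refracted rays are perpendicular, so θ_t = 90° − θ_B = 90° − 51.61° = 38.39°.

θ_t ≈ 38.39°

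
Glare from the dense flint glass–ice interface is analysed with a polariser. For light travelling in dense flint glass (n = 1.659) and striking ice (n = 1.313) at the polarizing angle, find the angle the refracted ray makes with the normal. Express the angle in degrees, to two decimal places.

First find Brewster's angle: tan θ_B = 1.313/1.659 = 0.7914, giving θ_B = 38.36°.
Since θ_B + θ_t = 90° at Brewster incidence, θ_t = 90° − 38.36° = 51.64°.

θ_t ≈ 51.64°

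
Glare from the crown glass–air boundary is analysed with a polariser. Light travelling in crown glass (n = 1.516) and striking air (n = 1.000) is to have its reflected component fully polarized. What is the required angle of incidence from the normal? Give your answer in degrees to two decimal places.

θ_B ≈ 33.41°

At Brewster's angle the reflected and refracted rays are perpendicular, which with Snell's law gives tan θ_B = n₂/n₁.
tan θ_B = n₂/n₁ = 1.000/1.516 = 0.6596.
θ_B = arctan(0.6596) = 33.41°.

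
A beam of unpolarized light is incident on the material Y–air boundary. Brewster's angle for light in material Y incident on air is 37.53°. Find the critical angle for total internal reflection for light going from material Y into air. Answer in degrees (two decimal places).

From Brewster, n₂/n₁ = tan θ_B = tan 37.53° = 0.7682.
Then sin θ_c = n₂/n₁ = 0.7682, so θ_c = arcsin 0.7682 = 50.19°.

θ_c ≈ 50.19°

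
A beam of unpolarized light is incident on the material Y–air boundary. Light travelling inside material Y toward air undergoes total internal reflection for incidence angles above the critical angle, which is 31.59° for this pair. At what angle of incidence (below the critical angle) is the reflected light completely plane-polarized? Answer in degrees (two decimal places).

θ_B ≈ 27.65°

n₂/n₁ = sin θ_c = sin 31.59° = 0.5238.
tan θ_B equals the same ratio, so θ_B = arctan(0.5238) = 27.65°.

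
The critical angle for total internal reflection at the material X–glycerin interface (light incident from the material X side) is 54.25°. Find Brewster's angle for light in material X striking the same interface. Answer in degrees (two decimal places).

sin θ_c = n₂/n₁, so n₂/n₁ = sin 54.25° = 0.8116.
Brewster: tan θ_B = n₂/n₁ = 0.8116.
θ_B = arctan(0.8116) = 39.06°.

θ_B ≈ 39.06°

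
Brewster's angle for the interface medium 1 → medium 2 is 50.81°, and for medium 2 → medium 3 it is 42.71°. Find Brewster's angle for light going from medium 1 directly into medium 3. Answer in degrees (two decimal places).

Each Brewster angle gives a ratio: n₂/n₁ = tan 50.81° = 1.2266, n₃/n₂ = tan 42.71° = 0.9231.
n₃/n₁ = 1.1322. Then tan θ_B(1→3) = n₃/n₁, so θ_B(1→3) = arctan(1.1322) = 48.55°.

θ_B ≈ 48.55°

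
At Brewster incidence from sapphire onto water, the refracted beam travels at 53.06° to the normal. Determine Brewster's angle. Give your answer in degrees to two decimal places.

Brewster's condition makes the reflected and refracted beams perpendicular: θ_B + θ_t = 90°.
So θ_B = 90° − θ_t = 90° − 53.06° = 36.94°.

θ_B ≈ 36.94°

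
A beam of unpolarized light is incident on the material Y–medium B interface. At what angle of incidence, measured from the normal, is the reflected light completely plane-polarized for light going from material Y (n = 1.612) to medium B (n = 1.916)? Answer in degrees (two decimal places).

Brewster's condition: tan θ_B = n₂/n₁ = 1.916/1.612 = 1.1886.
So θ_B = arctan 1.1886 = 49.92°.

θ_B ≈ 49.92°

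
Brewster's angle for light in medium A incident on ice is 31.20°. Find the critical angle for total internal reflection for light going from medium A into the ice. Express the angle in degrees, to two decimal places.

θ_c ≈ 37.27°

tan θ_B = n₂/n₁ = tan 31.20° = 0.6056.
Total internal reflection: sin θ_c = n₂/n₁ = 0.6056.
θ_c = arcsin(0.6056) = 37.27°.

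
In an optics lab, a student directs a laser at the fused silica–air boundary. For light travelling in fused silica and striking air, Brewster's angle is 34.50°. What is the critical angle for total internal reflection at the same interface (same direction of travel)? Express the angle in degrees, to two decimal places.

θ_c ≈ 43.42°

n₂/n₁ = tan 34.50° = 0.6873; the critical angle satisfies sin θ_c = n₂/n₁.
θ_c = arcsin(0.6873) = 43.42°.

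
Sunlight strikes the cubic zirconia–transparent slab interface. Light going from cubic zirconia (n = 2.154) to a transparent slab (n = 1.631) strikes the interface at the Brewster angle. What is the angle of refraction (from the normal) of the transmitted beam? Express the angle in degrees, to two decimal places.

First find Brewster's angle: tan θ_B = 1.631/2.154 = 0.7572, giving θ_B = 37.13°.
Since θ_B + θ_t = 90° at Brewster incidence, θ_t = 90° − 37.13° = 52.87°.

θ_t ≈ 52.87°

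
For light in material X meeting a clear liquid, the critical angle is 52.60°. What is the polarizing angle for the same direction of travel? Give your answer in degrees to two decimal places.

θ_B ≈ 38.46°

At the critical angle sin θ_c = n₂/n₁, giving n₂/n₁ = sin 52.60° = 0.7944.
Then tan θ_B = n₂/n₁ = 0.7944, so θ_B = arctan 0.7944 = 38.46°.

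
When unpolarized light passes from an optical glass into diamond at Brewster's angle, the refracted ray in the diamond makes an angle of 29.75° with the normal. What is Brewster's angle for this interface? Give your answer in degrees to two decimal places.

Since the reflected and refracted rays are at right angles at the polarizing angle, θ_B + θ_t = 90°.
θ_B = 90° − 29.75° = 60.25°.

θ_B ≈ 60.25°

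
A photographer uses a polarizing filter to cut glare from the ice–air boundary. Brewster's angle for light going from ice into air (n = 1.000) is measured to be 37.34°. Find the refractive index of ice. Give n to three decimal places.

n ≈ 1.311

Full polarization of the reflected beam means tan θ_B = n₂/n₁, where n₁ is the incident medium (ice).
n₁ = n₂ / tan θ_B = 1.000 / tan 37.34° = 1.311.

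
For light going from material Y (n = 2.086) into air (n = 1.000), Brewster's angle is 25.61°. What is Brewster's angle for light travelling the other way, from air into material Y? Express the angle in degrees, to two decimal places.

The two Brewster angles are complementary: θ_B' = 90° − θ_B = 90° − 25.61° = 64.39°.

θ_B' ≈ 64.39°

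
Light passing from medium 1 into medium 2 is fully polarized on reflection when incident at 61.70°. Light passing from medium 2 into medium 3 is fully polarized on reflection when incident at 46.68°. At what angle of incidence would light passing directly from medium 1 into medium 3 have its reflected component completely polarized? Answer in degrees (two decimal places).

Each Brewster angle gives a ratio: n₂/n₁ = tan 61.70° = 1.8572, n₃/n₂ = tan 46.68° = 1.0604.
n₃/n₁ = 1.9694. Then tan θ_B(1→3) = n₃/n₁, so θ_B(1→3) = arctan(1.9694) = 63.08°.

θ_B ≈ 63.08°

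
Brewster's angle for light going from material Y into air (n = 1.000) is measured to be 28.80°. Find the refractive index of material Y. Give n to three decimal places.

At Brewster's angle, tan θ_B = n₂/n₁ with n₁ on the incident side (material Y) and n₂ on the transmitted side (air).
n₁ = n₂ / tan θ_B = 1.000 / tan 28.80° = 1.819.

n ≈ 1.819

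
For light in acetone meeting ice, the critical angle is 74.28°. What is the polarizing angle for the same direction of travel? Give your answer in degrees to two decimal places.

At the critical angle sin θ_c = n₂/n₁, giving n₂/n₁ = sin 74.28° = 0.9626.
Then tan θ_B = n₂/n₁ = 0.9626, so θ_B = arctan 0.9626 = 43.91°.

θ_B ≈ 43.91°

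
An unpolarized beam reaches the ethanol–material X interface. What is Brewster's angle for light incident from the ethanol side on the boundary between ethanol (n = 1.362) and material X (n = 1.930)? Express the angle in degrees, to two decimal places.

θ_B ≈ 54.79°

Here n₂/n₁ = 1.930/1.362 = 1.4170, and Brewster's law gives tan θ_B = n₂/n₁. Taking the arctangent, θ_B = 54.79°.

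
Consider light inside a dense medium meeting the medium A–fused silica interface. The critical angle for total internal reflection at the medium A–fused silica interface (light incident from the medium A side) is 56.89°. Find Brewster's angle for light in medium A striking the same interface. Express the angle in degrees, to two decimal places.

θ_B ≈ 39.95°

n₂/n₁ = sin θ_c = sin 56.89° = 0.8376.
tan θ_B equals the same ratio, so θ_B = arctan(0.8376) = 39.95°.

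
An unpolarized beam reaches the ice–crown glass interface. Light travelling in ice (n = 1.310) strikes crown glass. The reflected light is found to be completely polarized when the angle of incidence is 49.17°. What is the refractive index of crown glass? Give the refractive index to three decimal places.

Brewster's law: tan θ_B = n₂/n₁ (light incident in ice, refracted into crown glass).
n₂ = n₁ tan θ_B = 1.310 × tan 49.17° = 1.516.

n ≈ 1.516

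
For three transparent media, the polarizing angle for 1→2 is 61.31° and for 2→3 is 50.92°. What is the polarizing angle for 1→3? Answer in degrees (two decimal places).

θ_B ≈ 66.04°

Each Brewster angle gives a ratio: n₂/n₁ = tan 61.31° = 1.8273, n₃/n₂ = tan 50.92° = 1.2314.
So n₃/n₁ = (n₂/n₁)(n₃/n₂) = 1.8273 × 1.2314 = 2.2501.
θ_B(1→3) = arctan(2.2501) = 66.04°.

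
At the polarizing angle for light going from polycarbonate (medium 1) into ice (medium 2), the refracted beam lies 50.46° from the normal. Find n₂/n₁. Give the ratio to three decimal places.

n₂/n₁ ≈ 0.826

At Brewster incidence θ_B = 90° − θ_t = 90° − 50.46° = 39.54°.
Then n₂/n₁ = tan θ_B = tan 39.54° = 0.826.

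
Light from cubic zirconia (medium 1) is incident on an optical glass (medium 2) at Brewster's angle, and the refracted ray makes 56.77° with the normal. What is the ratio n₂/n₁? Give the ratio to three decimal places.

n₂/n₁ ≈ 0.655

θ_B + θ_t = 90°, so θ_B = 90° − 56.77° = 33.23°.
tan θ_B = n₂/n₁, so n₂/n₁ = tan 33.23° = 0.655.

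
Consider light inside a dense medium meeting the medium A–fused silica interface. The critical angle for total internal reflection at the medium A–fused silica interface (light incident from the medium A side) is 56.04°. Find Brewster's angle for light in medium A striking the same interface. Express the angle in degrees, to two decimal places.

At the critical angle sin θ_c = n₂/n₁, giving n₂/n₁ = sin 56.04° = 0.8294.
Then tan θ_B = n₂/n₁ = 0.8294, so θ_B = arctan 0.8294 = 39.67°.

θ_B ≈ 39.67°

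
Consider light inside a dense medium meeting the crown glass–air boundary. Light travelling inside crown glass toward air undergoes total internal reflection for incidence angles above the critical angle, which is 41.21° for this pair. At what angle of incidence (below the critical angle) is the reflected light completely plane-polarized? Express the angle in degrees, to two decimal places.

n₂/n₁ = sin θ_c = sin 41.21° = 0.6588.
tan θ_B equals the same ratio, so θ_B = arctan(0.6588) = 33.38°.

θ_B ≈ 33.38°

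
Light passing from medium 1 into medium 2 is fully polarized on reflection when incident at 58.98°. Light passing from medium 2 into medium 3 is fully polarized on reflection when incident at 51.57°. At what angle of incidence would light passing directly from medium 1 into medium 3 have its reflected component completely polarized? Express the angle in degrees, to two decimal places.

n₂/n₁ = tan 58.98° = 1.6630 and n₃/n₂ = tan 51.57° = 1.2603.
Multiplying, n₃/n₁ = 1.6630 × 1.2603 = 2.0959, and θ_B(1→3) = arctan 2.0959 = 64.49°.

θ_B ≈ 64.49°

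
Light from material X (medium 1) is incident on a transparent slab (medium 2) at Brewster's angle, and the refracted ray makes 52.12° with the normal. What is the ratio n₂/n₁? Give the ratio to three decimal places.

At Brewster incidence θ_B = 90° − θ_t = 90° − 52.12° = 37.88°.
tan θ_B = n₂/n₁, so n₂/n₁ = tan 37.88° = 0.778.

n₂/n₁ ≈ 0.778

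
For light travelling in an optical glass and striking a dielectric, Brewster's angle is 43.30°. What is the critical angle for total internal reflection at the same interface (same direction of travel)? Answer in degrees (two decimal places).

From Brewster, n₂/n₁ = tan θ_B = tan 43.30° = 0.9424.
Then sin θ_c = n₂/n₁ = 0.9424, so θ_c = arcsin 0.9424 = 70.45°.

θ_c ≈ 70.45°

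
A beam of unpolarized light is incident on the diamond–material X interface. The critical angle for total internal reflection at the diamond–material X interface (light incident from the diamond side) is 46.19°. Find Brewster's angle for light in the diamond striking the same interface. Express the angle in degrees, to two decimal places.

sin θ_c = n₂/n₁, so n₂/n₁ = sin 46.19° = 0.7216.
Brewster: tan θ_B = n₂/n₁ = 0.7216.
θ_B = arctan(0.7216) = 35.82°.

θ_B ≈ 35.82°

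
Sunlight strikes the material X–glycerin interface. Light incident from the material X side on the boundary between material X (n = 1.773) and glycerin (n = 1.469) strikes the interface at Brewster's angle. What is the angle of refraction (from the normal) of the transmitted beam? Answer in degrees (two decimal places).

tan θ_B = n₂/n₁ = 1.469/1.773 = 0.8285, so θ_B = 39.64°.
The refracted ray is perpendicular to the reflected ray, so θ_t = 90° − θ_B = 50.36°.

θ_t ≈ 50.36°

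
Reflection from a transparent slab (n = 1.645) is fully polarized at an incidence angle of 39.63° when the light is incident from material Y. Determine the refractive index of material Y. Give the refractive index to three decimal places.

n ≈ 1.986

Brewster's law: tan θ_B = n₂/n₁ (light incident in material Y, refracted into a transparent slab).
n₁ = n₂ / tan θ_B = 1.645 / tan 39.63° = 1.986.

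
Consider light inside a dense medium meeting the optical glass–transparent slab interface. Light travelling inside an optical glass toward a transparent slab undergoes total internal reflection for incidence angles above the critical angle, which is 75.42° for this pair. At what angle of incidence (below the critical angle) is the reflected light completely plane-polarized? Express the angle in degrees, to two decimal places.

At the critical angle sin θ_c = n₂/n₁, giving n₂/n₁ = sin 75.42° = 0.9678.
Then tan θ_B = n₂/n₁ = 0.9678, so θ_B = arctan 0.9678 = 44.06°.

θ_B ≈ 44.06°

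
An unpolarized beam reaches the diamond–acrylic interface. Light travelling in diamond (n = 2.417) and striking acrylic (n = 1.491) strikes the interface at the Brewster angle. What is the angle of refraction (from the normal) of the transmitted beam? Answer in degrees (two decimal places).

θ_t ≈ 58.33°

tan θ_B = n₂/n₁ = 1.491/2.417 = 0.6169, so θ_B = 31.67°.
At Brewster's angle the reflected and refracted rays are perpendicular, so θ_t = 90° − θ_B = 90° − 31.67° = 58.33°.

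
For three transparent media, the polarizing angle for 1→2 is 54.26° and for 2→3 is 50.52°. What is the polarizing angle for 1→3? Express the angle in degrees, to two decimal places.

Each Brewster angle gives a ratio: n₂/n₁ = tan 54.26° = 1.3896, n₃/n₂ = tan 50.52° = 1.2140.
So n₃/n₁ = (n₂/n₁)(n₃/n₂) = 1.3896 × 1.2140 = 1.6869.
θ_B(1→3) = arctan(1.6869) = 59.34°.

θ_B ≈ 59.34°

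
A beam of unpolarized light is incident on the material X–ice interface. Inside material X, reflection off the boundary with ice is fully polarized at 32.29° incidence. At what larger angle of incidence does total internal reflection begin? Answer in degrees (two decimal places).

n₂/n₁ = tan 32.29° = 0.6319; the critical angle satisfies sin θ_c = n₂/n₁.
θ_c = arcsin(0.6319) = 39.19°.

θ_c ≈ 39.19°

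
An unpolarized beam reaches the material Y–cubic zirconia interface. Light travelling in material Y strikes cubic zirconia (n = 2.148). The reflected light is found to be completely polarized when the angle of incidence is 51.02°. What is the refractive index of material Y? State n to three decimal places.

Brewster's law: tan θ_B = n₂/n₁ (light incident in material Y, refracted into cubic zirconia).
n₁ = n₂ / tan θ_B = 2.148 / tan 51.02° = 1.738.

n ≈ 1.738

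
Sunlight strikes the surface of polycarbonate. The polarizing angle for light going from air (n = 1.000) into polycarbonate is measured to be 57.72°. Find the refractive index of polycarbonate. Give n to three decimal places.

Brewster's law: tan θ_B = n₂/n₁ (light incident in air, refracted into polycarbonate).
n₂ = n₁ tan θ_B = 1.000 × tan 57.72° = 1.583.

n ≈ 1.583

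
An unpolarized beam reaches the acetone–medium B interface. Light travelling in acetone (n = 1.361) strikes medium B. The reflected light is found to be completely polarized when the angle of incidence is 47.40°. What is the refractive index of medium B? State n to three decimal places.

n ≈ 1.480

At the Brewster angle, tan θ_B = n₂/n₁ with n₁ on the incident side (acetone) and n₂ on the transmitted side (medium B).
n₂ = n₁ tan θ_B = 1.361 × tan 47.40° = 1.480.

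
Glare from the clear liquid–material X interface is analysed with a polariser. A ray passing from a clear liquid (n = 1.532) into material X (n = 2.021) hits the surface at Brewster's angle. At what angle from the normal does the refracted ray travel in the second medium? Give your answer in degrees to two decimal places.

First find Brewster's angle: tan θ_B = 2.021/1.532 = 1.3192, giving θ_B = 52.84°.
The refracted ray is perpendicular to the reflected ray, so θ_t = 90° − θ_B = 37.16°.

θ_t ≈ 37.16°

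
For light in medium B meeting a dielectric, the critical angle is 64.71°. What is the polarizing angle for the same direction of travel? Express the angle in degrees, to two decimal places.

θ_B ≈ 42.12°

n₂/n₁ = sin θ_c = sin 64.71° = 0.9042.
tan θ_B equals the same ratio, so θ_B = arctan(0.9042) = 42.12°.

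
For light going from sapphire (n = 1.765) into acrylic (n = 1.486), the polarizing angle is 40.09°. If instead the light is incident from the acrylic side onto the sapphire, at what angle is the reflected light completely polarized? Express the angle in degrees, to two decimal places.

The two Brewster angles are complementary: θ_B' = 90° − θ_B = 90° − 40.09° = 49.91°.

θ_B' ≈ 49.91°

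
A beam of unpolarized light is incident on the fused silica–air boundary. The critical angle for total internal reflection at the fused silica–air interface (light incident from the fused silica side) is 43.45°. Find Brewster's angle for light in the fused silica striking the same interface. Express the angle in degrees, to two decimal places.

sin θ_c = n₂/n₁, so n₂/n₁ = sin 43.45° = 0.6877.
Brewster: tan θ_B = n₂/n₁ = 0.6877.
θ_B = arctan(0.6877) = 34.52°.

θ_B ≈ 34.52°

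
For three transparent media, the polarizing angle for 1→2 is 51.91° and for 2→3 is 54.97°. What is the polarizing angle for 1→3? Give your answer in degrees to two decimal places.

Each Brewster angle gives a ratio: n₂/n₁ = tan 51.91° = 1.2758, n₃/n₂ = tan 54.97° = 1.4266.
So n₃/n₁ = (n₂/n₁)(n₃/n₂) = 1.2758 × 1.4266 = 1.8200.
θ_B(1→3) = arctan(1.8200) = 61.21°.

θ_B ≈ 61.21°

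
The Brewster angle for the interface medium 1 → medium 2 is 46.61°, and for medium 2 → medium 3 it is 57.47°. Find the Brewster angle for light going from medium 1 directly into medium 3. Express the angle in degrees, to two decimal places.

n₂/n₁ = tan 46.61° = 1.0578 and n₃/n₂ = tan 57.47° = 1.5679.
Multiplying, n₃/n₁ = 1.0578 × 1.5679 = 1.6586, and θ_B(1→3) = arctan 1.6586 = 58.91°.

θ_B ≈ 58.91°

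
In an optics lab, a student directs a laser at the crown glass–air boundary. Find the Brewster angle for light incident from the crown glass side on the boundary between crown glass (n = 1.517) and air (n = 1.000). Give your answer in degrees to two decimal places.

θ_B ≈ 33.39°

Here n₂/n₁ = 1.000/1.517 = 0.6592, and Brewster's law gives tan θ_B = n₂/n₁. Taking the arctangent, θ_B = 33.39°.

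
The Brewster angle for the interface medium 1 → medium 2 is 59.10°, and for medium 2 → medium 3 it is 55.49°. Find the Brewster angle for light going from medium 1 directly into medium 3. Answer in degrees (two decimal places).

Each Brewster angle gives a ratio: n₂/n₁ = tan 59.10° = 1.6709, n₃/n₂ = tan 55.49° = 1.4545.
So n₃/n₁ = (n₂/n₁)(n₃/n₂) = 1.6709 × 1.4545 = 2.4302.
θ_B(1→3) = arctan(2.4302) = 67.63°.

θ_B ≈ 67.63°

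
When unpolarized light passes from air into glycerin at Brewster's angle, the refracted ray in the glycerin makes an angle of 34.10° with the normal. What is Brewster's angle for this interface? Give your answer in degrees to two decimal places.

Brewster's condition makes the reflected and refracted beams perpendicular: θ_B + θ_t = 90°.
So θ_B = 90° − θ_t = 90° − 34.10° = 55.90°.

θ_B ≈ 55.90°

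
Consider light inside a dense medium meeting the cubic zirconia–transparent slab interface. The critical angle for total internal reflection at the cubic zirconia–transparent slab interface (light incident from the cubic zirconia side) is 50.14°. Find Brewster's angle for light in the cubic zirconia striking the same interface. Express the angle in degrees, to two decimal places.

n₂/n₁ = sin θ_c = sin 50.14° = 0.7676.
tan θ_B equals the same ratio, so θ_B = arctan(0.7676) = 37.51°.

θ_B ≈ 37.51°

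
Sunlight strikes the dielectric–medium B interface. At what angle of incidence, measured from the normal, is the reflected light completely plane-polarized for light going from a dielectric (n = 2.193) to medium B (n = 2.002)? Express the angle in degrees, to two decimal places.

Brewster's condition: tan θ_B = n₂/n₁ = 2.002/2.193 = 0.9129.
So θ_B = arctan 0.9129 = 42.39°.

θ_B ≈ 42.39°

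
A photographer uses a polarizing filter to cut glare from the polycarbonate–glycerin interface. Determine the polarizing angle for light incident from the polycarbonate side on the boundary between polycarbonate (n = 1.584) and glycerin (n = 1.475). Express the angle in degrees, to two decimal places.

Brewster's condition: tan θ_B = n₂/n₁ = 1.475/1.584 = 0.9312.
θ_B = arctan(0.9312) = 42.96°.

θ_B ≈ 42.96°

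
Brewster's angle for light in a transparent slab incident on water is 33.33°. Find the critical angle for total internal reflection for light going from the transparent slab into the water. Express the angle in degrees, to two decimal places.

tan θ_B = n₂/n₁ = tan 33.33° = 0.6576.
Total internal reflection: sin θ_c = n₂/n₁ = 0.6576.
θ_c = arcsin(0.6576) = 41.12°.

θ_c ≈ 41.12°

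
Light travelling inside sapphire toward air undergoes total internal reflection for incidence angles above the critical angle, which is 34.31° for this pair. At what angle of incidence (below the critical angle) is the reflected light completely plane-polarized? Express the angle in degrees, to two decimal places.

n₂/n₁ = sin θ_c = sin 34.31° = 0.5637.
tan θ_B equals the same ratio, so θ_B = arctan(0.5637) = 29.41°.

θ_B ≈ 29.41°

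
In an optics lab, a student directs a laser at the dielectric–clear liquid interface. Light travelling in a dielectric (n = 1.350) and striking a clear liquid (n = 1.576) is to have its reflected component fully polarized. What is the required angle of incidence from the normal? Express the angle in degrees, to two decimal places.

θ_B ≈ 49.42°

The reflected p-component vanishes when tan θ_B = n₂/n₁.
tan θ_B = n₂/n₁ = 1.576/1.350 = 1.1674.
So θ_B = arctan 1.1674 = 49.42°.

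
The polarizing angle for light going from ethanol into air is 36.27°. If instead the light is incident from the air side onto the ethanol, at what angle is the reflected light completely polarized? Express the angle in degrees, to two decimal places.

θ_B' ≈ 53.73°

The two Brewster angles are complementary: θ_B' = 90° − θ_B = 90° − 36.27° = 53.73°.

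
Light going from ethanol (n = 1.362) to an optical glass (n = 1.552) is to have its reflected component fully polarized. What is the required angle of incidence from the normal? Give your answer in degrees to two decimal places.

The reflected p-component vanishes when tan θ_B = n₂/n₁.
Here n₂/n₁ = 1.552/1.362 = 1.1395, and Brewster's law gives tan θ_B = n₂/n₁.
θ_B = arctan(1.1395) = 48.73°.

θ_B ≈ 48.73°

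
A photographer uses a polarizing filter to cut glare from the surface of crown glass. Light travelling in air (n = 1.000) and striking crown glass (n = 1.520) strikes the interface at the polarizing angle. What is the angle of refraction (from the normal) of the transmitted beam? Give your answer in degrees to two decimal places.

θ_t ≈ 33.34°

First find Brewster's angle: tan θ_B = 1.520/1.000 = 1.5200, giving θ_B = 56.66°.
Since θ_B + θ_t = 90° at Brewster incidence, θ_t = 90° − 56.66° = 33.34°.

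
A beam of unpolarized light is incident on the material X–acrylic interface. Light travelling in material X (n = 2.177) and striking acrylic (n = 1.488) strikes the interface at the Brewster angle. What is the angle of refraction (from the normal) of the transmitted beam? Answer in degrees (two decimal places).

θ_B = arctan(n₂/n₁) = arctan(1.488/2.177) = 34.35°.
Since θ_B + θ_t = 90° at Brewster incidence, θ_t = 90° − 34.35° = 55.65°.

θ_t ≈ 55.65°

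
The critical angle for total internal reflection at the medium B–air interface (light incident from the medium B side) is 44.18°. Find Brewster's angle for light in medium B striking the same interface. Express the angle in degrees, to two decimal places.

θ_B ≈ 34.87°

sin θ_c = n₂/n₁, so n₂/n₁ = sin 44.18° = 0.6969.
Brewster: tan θ_B = n₂/n₁ = 0.6969.
θ_B = arctan(0.6969) = 34.87°.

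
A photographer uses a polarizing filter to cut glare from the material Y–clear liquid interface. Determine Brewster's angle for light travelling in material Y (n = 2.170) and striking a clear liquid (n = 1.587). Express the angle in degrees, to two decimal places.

θ_B ≈ 36.18°

The reflected p-component vanishes when tan θ_B = n₂/n₁.
Here n₂/n₁ = 1.587/2.170 = 0.7313, and Brewster's law gives tan θ_B = n₂/n₁. Taking the arctangent, θ_B = 36.18°.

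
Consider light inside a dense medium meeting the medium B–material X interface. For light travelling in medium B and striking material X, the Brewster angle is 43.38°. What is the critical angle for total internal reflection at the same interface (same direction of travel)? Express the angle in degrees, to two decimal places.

n₂/n₁ = tan 43.38° = 0.9450; the critical angle satisfies sin θ_c = n₂/n₁.
θ_c = arcsin(0.9450) = 70.91°.

θ_c ≈ 70.91°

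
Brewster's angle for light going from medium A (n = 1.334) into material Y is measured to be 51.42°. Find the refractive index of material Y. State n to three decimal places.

n ≈ 1.672

Full polarization of the reflected beam means tan θ_B = n₂/n₁, where n₁ is the incident medium (medium A).
n₂ = n₁ tan θ_B = 1.334 × tan 51.42° = 1.672.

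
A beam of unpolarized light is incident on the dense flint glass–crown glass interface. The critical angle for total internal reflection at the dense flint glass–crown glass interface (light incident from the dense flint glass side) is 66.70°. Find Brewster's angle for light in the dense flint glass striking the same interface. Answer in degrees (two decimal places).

θ_B ≈ 42.57°

At the critical angle sin θ_c = n₂/n₁, giving n₂/n₁ = sin 66.70° = 0.9184.
Then tan θ_B = n₂/n₁ = 0.9184, so θ_B = arctan 0.9184 = 42.57°.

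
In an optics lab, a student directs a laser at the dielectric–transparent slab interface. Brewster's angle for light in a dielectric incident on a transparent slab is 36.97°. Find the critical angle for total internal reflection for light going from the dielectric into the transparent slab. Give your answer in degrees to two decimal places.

n₂/n₁ = tan 36.97° = 0.7527; the critical angle satisfies sin θ_c = n₂/n₁.
θ_c = arcsin(0.7527) = 48.83°.

θ_c ≈ 48.83°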